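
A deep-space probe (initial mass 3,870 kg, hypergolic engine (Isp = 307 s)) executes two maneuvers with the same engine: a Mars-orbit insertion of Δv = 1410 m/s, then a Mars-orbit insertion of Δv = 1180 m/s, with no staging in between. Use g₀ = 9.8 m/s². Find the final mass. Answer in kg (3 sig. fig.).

final mass ≈ 1640 kg

v_e = Isp · g₀ = 307 × 9.8 = 3008.6 m/s.
After the first burn: m = 3870 × exp(−1410/3008.6) = 3870 × 0.62584 = 2,422 kg.
After the second burn: m = 2,422 × exp(−1180/3008.6) = 2,422 × 0.67556 = 1,636.21 kg.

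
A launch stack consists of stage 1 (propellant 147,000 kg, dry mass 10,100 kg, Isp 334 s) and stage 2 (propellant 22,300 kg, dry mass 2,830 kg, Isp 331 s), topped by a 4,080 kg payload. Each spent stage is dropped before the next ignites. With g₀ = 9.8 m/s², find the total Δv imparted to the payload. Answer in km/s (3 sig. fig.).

Ignition mass of stage 1 = 147,000+10,100 + 22,300+2,830 + 4,080 = 186,310 kg.
Stage 1: m₀ = 186,310 kg, m_f = 186,310 − 147,000 = 39,310 kg; Δv = 334×9.8×ln(4.74) = 3273.2×1.5559 ≈ 5093 m/s.
Stage 2: m₀ = 29,210 kg, m_f = 29,210 − 22,300 = 6,910 kg; Δv = 331×9.8×ln(4.227) = 3243.8×1.4415 ≈ 4676 m/s.
Total Δv = 5093 + 4676 = 9769 m/s.

Δv ≈ 9.77 km/s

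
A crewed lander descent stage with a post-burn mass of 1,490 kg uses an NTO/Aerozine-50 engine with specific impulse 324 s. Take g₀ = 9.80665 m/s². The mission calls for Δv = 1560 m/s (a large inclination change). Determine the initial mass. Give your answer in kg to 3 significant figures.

v_e = Isp · g₀ = 324 × 9.80665 = 3177.4 m/s.
Using Δv = v_e ln(m₀/m_f): m₀/m_f = exp(Δv / v_e) = exp(1560 / 3177.4) = exp(0.4910) = 1.6339.
m₀ = m_f × 1.6339 = 1,490 × 1.6339 = 2,434.51 kg.

initial mass ≈ 2430 kg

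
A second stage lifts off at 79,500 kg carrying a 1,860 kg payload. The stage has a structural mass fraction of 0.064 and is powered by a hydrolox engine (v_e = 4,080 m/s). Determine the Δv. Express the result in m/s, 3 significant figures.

Stage wet mass = m₀ − payload = 79,500 − 1,860 = 77,640 kg.
Stage dry mass = ε × stage wet mass = 0.064 × 77,640 = 4,968.96 kg.
Burnout mass m_f = stage dry + payload = 4,968.96 + 1,860 = 6,828.96 kg.
Δv = v_e · ln(79,500/6,828.96) = 4080.0 × ln(11.64) = 4080.0 × 2.4546 ≈ 10015 m/s.

Δv ≈ 10000 m/s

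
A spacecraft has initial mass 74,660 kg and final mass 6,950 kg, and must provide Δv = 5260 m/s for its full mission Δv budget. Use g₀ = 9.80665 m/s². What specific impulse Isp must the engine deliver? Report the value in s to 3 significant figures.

Isp ≈ 226 s

ln(m₀/m_f) = ln(74660/6950) = ln(10.74) = 2.3742.
v_e = Δv / ln(m₀/m_f) = 5260 / 2.3742 = 2215.5 m/s.
Isp = v_e / g₀ = 2215.5 / 9.80665 = 225.9 s.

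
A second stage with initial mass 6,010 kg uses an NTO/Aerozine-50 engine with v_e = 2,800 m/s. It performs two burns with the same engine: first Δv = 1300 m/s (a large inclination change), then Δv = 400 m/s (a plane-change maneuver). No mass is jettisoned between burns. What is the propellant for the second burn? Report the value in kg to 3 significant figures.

After the first burn: m = 6010 × exp(−1300/2800.0) = 6010 × 0.62858 = 3,777.77 kg.
After the second burn: m = 3,777.77 × exp(−400/2800.0) = 3,777.77 × 0.86688 = 3,274.87 kg.
Second-burn propellant = 3,777.77 − 3,274.87 = 502.9 kg.

propellant for the second burn ≈ 503 kg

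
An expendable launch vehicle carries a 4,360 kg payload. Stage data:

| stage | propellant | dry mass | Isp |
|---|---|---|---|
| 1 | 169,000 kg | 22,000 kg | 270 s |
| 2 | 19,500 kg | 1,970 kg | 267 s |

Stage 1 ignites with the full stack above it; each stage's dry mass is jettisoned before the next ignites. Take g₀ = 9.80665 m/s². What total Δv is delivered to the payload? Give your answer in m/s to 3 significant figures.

Δv ≈ 7680 m/s

Ignition mass of stage 1 = 169,000+22,000 + 19,500+1,970 + 4,360 = 216,830 kg.
Stage 1: m₀ = 216,830 kg, m_f = 216,830 − 169,000 = 47,830 kg; Δv = 270×9.80665×ln(4.533) = 2647.8×1.5115 ≈ 4002 m/s.
Stage 2: m₀ = 25,830 kg, m_f = 25,830 − 19,500 = 6,330 kg; Δv = 267×9.80665×ln(4.081) = 2618.4×1.4062 ≈ 3682 m/s.
Total Δv = 4002 + 3682 = 7684 m/s.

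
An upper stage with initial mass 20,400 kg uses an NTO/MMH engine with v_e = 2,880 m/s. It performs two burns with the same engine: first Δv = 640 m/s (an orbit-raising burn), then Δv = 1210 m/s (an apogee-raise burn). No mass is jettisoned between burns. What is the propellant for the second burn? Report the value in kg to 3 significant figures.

After the first burn: m = 20400 × exp(−640/2880.0) = 20400 × 0.80074 = 16,335.1 kg.
After the second burn: m = 16,335.1 × exp(−1210/2880.0) = 16,335.1 × 0.65696 = 10,731.5 kg.
Second-burn propellant = 16,335.1 − 10,731.5 = 5,603.6 kg.

propellant for the second burn ≈ 5600 kg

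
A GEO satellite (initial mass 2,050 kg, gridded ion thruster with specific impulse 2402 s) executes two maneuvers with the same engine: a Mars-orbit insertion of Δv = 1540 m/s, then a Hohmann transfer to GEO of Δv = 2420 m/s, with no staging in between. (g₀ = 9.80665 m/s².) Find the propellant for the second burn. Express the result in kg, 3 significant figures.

propellant for the second burn ≈ 187 kg

v_e = Isp · g₀ = 2402 × 9.80665 = 23555.6 m/s.
After the first burn: m = 2050 × exp(−1540/23555.6) = 2050 × 0.93671 = 1,920.26 kg.
After the second burn: m = 1,920.26 × exp(−2420/23555.6) = 1,920.26 × 0.90237 = 1,732.79 kg.
Second-burn propellant = 1,920.26 − 1,732.79 = 187.47 kg.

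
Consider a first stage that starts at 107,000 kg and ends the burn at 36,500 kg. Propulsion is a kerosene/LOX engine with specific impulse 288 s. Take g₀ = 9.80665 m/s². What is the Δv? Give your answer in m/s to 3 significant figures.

Δv ≈ 3040 m/s

v_e = Isp · g₀ = 288 × 9.80665 = 2824.3 m/s.
By the Tsiolkovsky rocket equation, Δv = v_e · ln(m₀/m_f) = 2824.3 × ln(2.932) = 2824.3 × 1.0755 ≈ 3037.6 m/s.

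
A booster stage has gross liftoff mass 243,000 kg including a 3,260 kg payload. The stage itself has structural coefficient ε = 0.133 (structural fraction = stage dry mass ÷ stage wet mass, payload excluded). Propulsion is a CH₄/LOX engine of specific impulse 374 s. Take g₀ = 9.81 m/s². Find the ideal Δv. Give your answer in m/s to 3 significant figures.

Δv ≈ 7090 m/s

Stage wet mass = m₀ − payload = 243,000 − 3,260 = 239,740 kg.
Stage dry mass = ε × stage wet mass = 0.133 × 239,740 = 31,885.4 kg.
Burnout mass m_f = stage dry + payload = 31,885.4 + 3,260 = 35,145.4 kg.
v_e = Isp · g₀ = 374 × 9.81 = 3668.9 m/s.
From the ideal rocket equation, Δv = v_e · ln(243,000/35,145.4) = 3668.9 × ln(6.914) = 3668.9 × 1.9336 ≈ 7094 m/s.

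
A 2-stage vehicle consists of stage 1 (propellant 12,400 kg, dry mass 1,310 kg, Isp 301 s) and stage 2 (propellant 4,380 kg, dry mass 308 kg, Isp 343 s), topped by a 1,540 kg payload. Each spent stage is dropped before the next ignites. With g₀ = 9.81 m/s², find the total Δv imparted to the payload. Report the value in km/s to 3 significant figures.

Ignition mass of stage 1 = 12,400+1,310 + 4,380+308 + 1,540 = 19,938 kg.
Stage 1: m₀ = 19,938 kg, m_f = 19,938 − 12,400 = 7,538 kg; Δv = 301×9.81×ln(2.645) = 2952.8×0.9727 ≈ 2872 m/s.
Stage 2: m₀ = 6,228 kg, m_f = 6,228 − 4,380 = 1,848 kg; Δv = 343×9.81×ln(3.37) = 3364.8×1.2150 ≈ 4088 m/s.
Total Δv = 2872 + 4088 = 6960 m/s.

Δv ≈ 6.96 km/s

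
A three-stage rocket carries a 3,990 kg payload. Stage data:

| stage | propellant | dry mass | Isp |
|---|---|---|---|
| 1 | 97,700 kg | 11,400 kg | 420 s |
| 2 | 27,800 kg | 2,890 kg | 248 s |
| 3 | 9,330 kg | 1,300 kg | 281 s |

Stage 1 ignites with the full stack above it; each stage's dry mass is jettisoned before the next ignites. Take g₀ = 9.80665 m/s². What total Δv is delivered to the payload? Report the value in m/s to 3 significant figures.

Ignition mass of stage 1 = 97,700+11,400 + 27,800+2,890 + 9,330+1,300 + 3,990 = 154,410 kg.
Stage 1: m₀ = 154,410 kg, m_f = 154,410 − 97,700 = 56,710 kg; Δv = 420×9.80665×ln(2.723) = 4118.8×1.0017 ≈ 4126 m/s.
Stage 2: m₀ = 45,310 kg, m_f = 45,310 − 27,800 = 17,510 kg; Δv = 248×9.80665×ln(2.588) = 2432.0×0.9508 ≈ 2312 m/s.
Stage 3: m₀ = 14,620 kg, m_f = 14,620 − 9,330 = 5,290 kg; Δv = 281×9.80665×ln(2.764) = 2755.7×1.0166 ≈ 2801 m/s.
Total Δv = 4126 + 2312 + 2801 = 9239 m/s.

Δv ≈ 9240 m/s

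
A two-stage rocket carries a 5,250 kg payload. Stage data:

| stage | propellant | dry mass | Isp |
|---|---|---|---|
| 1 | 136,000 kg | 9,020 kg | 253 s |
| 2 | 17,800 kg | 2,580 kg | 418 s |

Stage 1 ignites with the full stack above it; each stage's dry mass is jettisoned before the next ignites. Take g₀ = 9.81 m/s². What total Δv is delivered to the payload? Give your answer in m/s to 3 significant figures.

Δv ≈ 8820 m/s

Ignition mass of stage 1 = 136,000+9,020 + 17,800+2,580 + 5,250 = 170,650 kg.
Stage 1: m₀ = 170,650 kg, m_f = 170,650 − 136,000 = 34,650 kg; Δv = 253×9.81×ln(4.925) = 2481.9×1.5943 ≈ 3957 m/s.
Stage 2: m₀ = 25,630 kg, m_f = 25,630 − 17,800 = 7,830 kg; Δv = 418×9.81×ln(3.273) = 4100.6×1.1858 ≈ 4862 m/s.
Total Δv = 3957 + 4862 = 8819 m/s.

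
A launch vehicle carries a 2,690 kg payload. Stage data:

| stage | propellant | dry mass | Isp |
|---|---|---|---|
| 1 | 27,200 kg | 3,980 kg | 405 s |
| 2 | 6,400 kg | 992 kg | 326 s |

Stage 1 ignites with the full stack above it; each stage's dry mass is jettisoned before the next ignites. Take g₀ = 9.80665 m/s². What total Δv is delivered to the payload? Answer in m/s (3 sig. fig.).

Ignition mass of stage 1 = 27,200+3,980 + 6,400+992 + 2,690 = 41,262 kg.
Stage 1: m₀ = 41,262 kg, m_f = 41,262 − 27,200 = 14,062 kg; Δv = 405×9.80665×ln(2.934) = 3971.7×1.0765 ≈ 4275 m/s.
Stage 2: m₀ = 10,082 kg, m_f = 10,082 − 6,400 = 3,682 kg; Δv = 326×9.80665×ln(2.738) = 3197.0×1.0073 ≈ 3220 m/s.
Total Δv = 4275 + 3220 = 7495 m/s.

Δv ≈ 7500 m/s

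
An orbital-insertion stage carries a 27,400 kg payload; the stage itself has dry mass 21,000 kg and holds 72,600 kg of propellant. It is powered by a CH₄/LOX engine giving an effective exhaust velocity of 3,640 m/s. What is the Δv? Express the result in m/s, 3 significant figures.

Δv ≈ 3340 m/s

m₀ = payload + dry + propellant = 27,400 + 21,000 + 72,600 = 121,000 kg.
m_f = payload + dry = 27,400 + 21,000 = 48,400 kg.
Δv = v_e · ln(m₀/m_f) = 3640.0 × ln(2.5) = 3640.0 × 0.9163 ≈ 3335.3 m/s.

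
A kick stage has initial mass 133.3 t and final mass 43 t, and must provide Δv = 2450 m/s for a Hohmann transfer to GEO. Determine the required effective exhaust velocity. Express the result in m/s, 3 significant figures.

ln(m₀/m_f) = ln(133300/43000) = ln(3.1) = 1.1314.
Using Δv = v_e ln(m₀/m_f): v_e = Δv / ln(m₀/m_f) = 2450 / 1.1314 = 2165.5 m/s.

v_e ≈ 2170 m/s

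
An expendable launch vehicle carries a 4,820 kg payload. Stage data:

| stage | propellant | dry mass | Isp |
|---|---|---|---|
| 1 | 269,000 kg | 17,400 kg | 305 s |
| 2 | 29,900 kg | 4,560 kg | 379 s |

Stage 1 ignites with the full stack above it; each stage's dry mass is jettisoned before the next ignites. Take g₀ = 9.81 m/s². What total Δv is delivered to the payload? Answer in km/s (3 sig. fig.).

Ignition mass of stage 1 = 269,000+17,400 + 29,900+4,560 + 4,820 = 325,680 kg.
Stage 1: m₀ = 325,680 kg, m_f = 325,680 − 269,000 = 56,680 kg; Δv = 305×9.81×ln(5.746) = 2992.1×1.7485 ≈ 5232 m/s.
Stage 2: m₀ = 39,280 kg, m_f = 39,280 − 29,900 = 9,380 kg; Δv = 379×9.81×ln(4.188) = 3718.0×1.4321 ≈ 5325 m/s.
Total Δv = 5232 + 5325 = 10557 m/s.

Δv ≈ 10.6 km/s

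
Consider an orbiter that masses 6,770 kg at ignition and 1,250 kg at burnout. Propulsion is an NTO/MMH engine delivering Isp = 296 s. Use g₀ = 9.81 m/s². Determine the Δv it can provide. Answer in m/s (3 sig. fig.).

v_e = Isp · g₀ = 296 × 9.81 = 2903.8 m/s.
From the ideal rocket equation, Δv = v_e · ln(m₀/m_f) = 2903.8 × ln(5.416) = 2903.8 × 1.6894 ≈ 4905.5 m/s.

Δv ≈ 4910 m/s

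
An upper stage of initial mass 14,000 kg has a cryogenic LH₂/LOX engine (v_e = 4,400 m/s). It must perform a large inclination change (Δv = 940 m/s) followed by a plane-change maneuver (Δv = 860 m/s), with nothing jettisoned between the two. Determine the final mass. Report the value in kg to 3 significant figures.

After the first burn: m = 14000 × exp(−940/4400.0) = 14000 × 0.80764 = 11,307 kg.
After the second burn: m = 11,307 × exp(−860/4400.0) = 11,307 × 0.82246 = 9,299.56 kg.

final mass ≈ 9300 kg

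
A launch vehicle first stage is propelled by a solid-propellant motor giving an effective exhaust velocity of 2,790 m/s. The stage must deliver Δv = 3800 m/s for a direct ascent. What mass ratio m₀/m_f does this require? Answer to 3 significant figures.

mass ratio ≈ 3.90

m₀/m_f = exp(Δv / v_e) = exp(3800 / 2790.0) = exp(1.3620) = 3.9040.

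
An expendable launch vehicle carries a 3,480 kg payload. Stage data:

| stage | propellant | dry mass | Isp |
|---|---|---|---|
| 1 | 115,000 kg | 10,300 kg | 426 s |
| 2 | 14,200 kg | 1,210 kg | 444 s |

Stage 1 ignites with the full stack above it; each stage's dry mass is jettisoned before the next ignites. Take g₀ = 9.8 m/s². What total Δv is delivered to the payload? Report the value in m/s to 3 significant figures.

Ignition mass of stage 1 = 115,000+10,300 + 14,200+1,210 + 3,480 = 144,190 kg.
Stage 1: m₀ = 144,190 kg, m_f = 144,190 − 115,000 = 29,190 kg; Δv = 426×9.8×ln(4.94) = 4174.8×1.5973 ≈ 6668 m/s.
Stage 2: m₀ = 18,890 kg, m_f = 18,890 − 14,200 = 4,690 kg; Δv = 444×9.8×ln(4.028) = 4351.2×1.3932 ≈ 6062 m/s.
Total Δv = 6668 + 6062 = 12730 m/s.

Δv ≈ 12700 m/s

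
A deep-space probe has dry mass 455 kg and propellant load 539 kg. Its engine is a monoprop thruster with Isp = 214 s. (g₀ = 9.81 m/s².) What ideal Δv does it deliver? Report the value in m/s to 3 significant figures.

v_e = Isp · g₀ = 214 × 9.81 = 2099.3 m/s.
m₀ = m_dry + m_prop = 455 + 539 = 994 kg.
Δv = v_e · ln(m₀/m_f) = 2099.3 × ln(2.185) = 2099.3 × 0.7814 ≈ 1640.5 m/s.

Δv ≈ 1640 m/s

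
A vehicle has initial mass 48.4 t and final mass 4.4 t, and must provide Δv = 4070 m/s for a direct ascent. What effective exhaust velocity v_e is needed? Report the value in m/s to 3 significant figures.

v_e ≈ 1700 m/s

ln(m₀/m_f) = ln(48400/4400) = ln(11) = 2.3979.
By the Tsiolkovsky rocket equation, v_e = Δv / ln(m₀/m_f) = 4070 / 2.3979 = 1697.3 m/s.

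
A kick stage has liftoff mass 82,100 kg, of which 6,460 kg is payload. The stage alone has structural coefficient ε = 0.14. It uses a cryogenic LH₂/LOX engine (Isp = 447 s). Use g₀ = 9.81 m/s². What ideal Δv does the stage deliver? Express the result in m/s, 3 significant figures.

Δv ≈ 6890 m/s

Stage wet mass = m₀ − payload = 82,100 − 6,460 = 75,640 kg.
Stage dry mass = ε × stage wet mass = 0.14 × 75,640 = 10,589.6 kg.
Burnout mass m_f = stage dry + payload = 10,589.6 + 6,460 = 17,049.6 kg.
v_e = Isp · g₀ = 447 × 9.81 = 4385.1 m/s.
Using Δv = v_e ln(m₀/m_f): Δv = v_e · ln(82,100/17,049.6) = 4385.1 × ln(4.815) = 4385.1 × 1.5718 ≈ 6893 m/s.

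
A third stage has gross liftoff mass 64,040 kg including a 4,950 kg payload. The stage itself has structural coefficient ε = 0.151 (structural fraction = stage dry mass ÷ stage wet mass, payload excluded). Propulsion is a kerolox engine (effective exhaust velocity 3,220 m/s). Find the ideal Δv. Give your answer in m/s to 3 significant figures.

Δv ≈ 4930 m/s

Stage wet mass = m₀ − payload = 64,040 − 4,950 = 59,090 kg.
Stage dry mass = ε × stage wet mass = 0.151 × 59,090 = 8,922.59 kg.
Burnout mass m_f = stage dry + payload = 8,922.59 + 4,950 = 13,872.59 kg.
Rocket equation: Δv = v_e · ln(64,040/13,872.59) = 3220.0 × ln(4.616) = 3220.0 × 1.5296 ≈ 4925 m/s.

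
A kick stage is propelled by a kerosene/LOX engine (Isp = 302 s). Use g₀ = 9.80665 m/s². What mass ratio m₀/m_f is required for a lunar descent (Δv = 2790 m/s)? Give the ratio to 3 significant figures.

v_e = Isp · g₀ = 302 × 9.80665 = 2961.6 m/s.
From the ideal rocket equation, m₀/m_f = exp(Δv / v_e) = exp(2790 / 2961.6) = exp(0.9421) = 2.5652.

mass ratio ≈ 2.57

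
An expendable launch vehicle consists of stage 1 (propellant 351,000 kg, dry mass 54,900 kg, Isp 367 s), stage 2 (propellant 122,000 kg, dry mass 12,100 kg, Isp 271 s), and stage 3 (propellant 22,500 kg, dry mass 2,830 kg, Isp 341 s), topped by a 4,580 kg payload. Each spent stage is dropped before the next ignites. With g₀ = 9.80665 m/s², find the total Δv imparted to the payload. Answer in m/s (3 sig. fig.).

Ignition mass of stage 1 = 351,000+54,900 + 122,000+12,100 + 22,500+2,830 + 4,580 = 569,910 kg.
Stage 1: m₀ = 569,910 kg, m_f = 569,910 − 351,000 = 218,910 kg; Δv = 367×9.80665×ln(2.603) = 3599.0×0.9568 ≈ 3444 m/s.
Stage 2: m₀ = 164,010 kg, m_f = 164,010 − 122,000 = 42,010 kg; Δv = 271×9.80665×ln(3.904) = 2657.6×1.3620 ≈ 3620 m/s.
Stage 3: m₀ = 29,910 kg, m_f = 29,910 − 22,500 = 7,410 kg; Δv = 341×9.80665×ln(4.036) = 3344.1×1.3954 ≈ 4666 m/s.
Total Δv = 3444 + 3620 + 4666 = 11730 m/s.

Δv ≈ 11700 m/s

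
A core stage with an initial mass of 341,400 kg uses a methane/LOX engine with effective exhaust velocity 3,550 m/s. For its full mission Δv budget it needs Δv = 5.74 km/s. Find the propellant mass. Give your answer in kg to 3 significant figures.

propellant mass ≈ 274000 kg

m₀/m_f = exp(Δv / v_e) = exp(5740 / 3550.0) = exp(1.6169) = 5.0375.
m_f = 341,400 / 5.0375 = 67,771.7 kg, so propellant = m₀ − m_f = 341,400 − 67,771.7 = 273,628.3 kg.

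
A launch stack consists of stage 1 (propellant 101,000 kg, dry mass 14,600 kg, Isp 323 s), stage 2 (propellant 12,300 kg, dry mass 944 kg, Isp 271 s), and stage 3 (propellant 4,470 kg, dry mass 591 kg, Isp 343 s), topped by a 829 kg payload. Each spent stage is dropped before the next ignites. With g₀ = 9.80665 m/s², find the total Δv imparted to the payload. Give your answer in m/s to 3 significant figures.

Ignition mass of stage 1 = 101,000+14,600 + 12,300+944 + 4,470+591 + 829 = 134,734 kg.
Stage 1: m₀ = 134,734 kg, m_f = 134,734 − 101,000 = 33,734 kg; Δv = 323×9.80665×ln(3.994) = 3167.5×1.3848 ≈ 4386 m/s.
Stage 2: m₀ = 19,134 kg, m_f = 19,134 − 12,300 = 6,834 kg; Δv = 271×9.80665×ln(2.8) = 2657.6×1.0296 ≈ 2736 m/s.
Stage 3: m₀ = 5,890 kg, m_f = 5,890 − 4,470 = 1,420 kg; Δv = 343×9.80665×ln(4.148) = 3363.7×1.4226 ≈ 4785 m/s.
Total Δv = 4386 + 2736 + 4785 = 11907 m/s.

Δv ≈ 11900 m/s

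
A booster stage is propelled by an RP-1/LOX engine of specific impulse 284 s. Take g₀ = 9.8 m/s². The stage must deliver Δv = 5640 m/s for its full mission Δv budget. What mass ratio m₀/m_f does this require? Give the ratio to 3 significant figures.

mass ratio ≈ 7.59

v_e = Isp · g₀ = 284 × 9.8 = 2783.2 m/s.
From the ideal rocket equation, m₀/m_f = exp(Δv / v_e) = exp(5640 / 2783.2) = exp(2.0264) = 7.5871.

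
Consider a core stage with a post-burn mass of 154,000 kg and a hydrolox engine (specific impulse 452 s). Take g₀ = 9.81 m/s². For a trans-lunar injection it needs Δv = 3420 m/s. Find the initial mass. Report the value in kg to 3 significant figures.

initial mass ≈ 333000 kg

v_e = Isp · g₀ = 452 × 9.81 = 4434.1 m/s.
By the Tsiolkovsky rocket equation, m₀/m_f = exp(Δv / v_e) = exp(3420 / 4434.1) = exp(0.7713) = 2.1626.
m₀ = m_f × 2.1626 = 154,000 × 2.1626 = 333,040 kg.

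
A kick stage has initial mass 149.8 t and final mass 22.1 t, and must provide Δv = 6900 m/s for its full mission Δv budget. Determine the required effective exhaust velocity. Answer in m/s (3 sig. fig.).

ln(m₀/m_f) = ln(149800/22100) = ln(6.778) = 1.9137.
v_e = Δv / ln(m₀/m_f) = 6900 / 1.9137 = 3605.5 m/s.

v_e ≈ 3610 m/s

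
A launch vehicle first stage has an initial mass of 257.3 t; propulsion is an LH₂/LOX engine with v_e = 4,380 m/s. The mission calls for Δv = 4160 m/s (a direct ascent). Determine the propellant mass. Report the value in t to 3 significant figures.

m₀/m_f = exp(Δv / v_e) = exp(4160 / 4380.0) = exp(0.9498) = 2.5851.
m_f = 257.3 / 2.5851 = 99.5319 t, so propellant = m₀ − m_f = 257.3 − 99.5319 = 157.7681 t.

propellant mass ≈ 158 t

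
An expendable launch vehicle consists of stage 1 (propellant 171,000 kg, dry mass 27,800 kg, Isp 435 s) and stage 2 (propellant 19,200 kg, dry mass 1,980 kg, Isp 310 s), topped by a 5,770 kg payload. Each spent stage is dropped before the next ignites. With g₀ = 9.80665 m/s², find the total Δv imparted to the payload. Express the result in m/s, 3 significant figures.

Ignition mass of stage 1 = 171,000+27,800 + 19,200+1,980 + 5,770 = 225,750 kg.
Stage 1: m₀ = 225,750 kg, m_f = 225,750 − 171,000 = 54,750 kg; Δv = 435×9.80665×ln(4.123) = 4265.9×1.4167 ≈ 6043 m/s.
Stage 2: m₀ = 26,950 kg, m_f = 26,950 − 19,200 = 7,750 kg; Δv = 310×9.80665×ln(3.477) = 3040.1×1.2463 ≈ 3789 m/s.
Total Δv = 6043 + 3789 = 9832 m/s.

Δv ≈ 9830 m/s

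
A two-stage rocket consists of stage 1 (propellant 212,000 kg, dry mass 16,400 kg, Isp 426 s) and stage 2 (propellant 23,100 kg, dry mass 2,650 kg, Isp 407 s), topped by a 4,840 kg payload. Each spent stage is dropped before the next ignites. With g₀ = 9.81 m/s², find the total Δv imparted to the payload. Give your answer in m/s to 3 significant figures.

Ignition mass of stage 1 = 212,000+16,400 + 23,100+2,650 + 4,840 = 258,990 kg.
Stage 1: m₀ = 258,990 kg, m_f = 258,990 − 212,000 = 46,990 kg; Δv = 426×9.81×ln(5.512) = 4179.1×1.7069 ≈ 7133 m/s.
Stage 2: m₀ = 30,590 kg, m_f = 30,590 − 23,100 = 7,490 kg; Δv = 407×9.81×ln(4.084) = 3992.7×1.4071 ≈ 5618 m/s.
Total Δv = 7133 + 5618 = 12751 m/s.

Δv ≈ 12800 m/s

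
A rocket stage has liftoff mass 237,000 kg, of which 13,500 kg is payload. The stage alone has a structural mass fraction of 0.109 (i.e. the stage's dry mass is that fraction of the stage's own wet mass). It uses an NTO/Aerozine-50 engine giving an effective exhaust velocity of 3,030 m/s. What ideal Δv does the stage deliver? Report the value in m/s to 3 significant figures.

Δv ≈ 5560 m/s

Stage wet mass = m₀ − payload = 237,000 − 13,500 = 223,500 kg.
Stage dry mass = ε × stage wet mass = 0.109 × 223,500 = 24,361.5 kg.
Burnout mass m_f = stage dry + payload = 24,361.5 + 13,500 = 37,861.5 kg.
Δv = v_e · ln(237,000/37,861.5) = 3030.0 × ln(6.26) = 3030.0 × 1.8341 ≈ 5557 m/s.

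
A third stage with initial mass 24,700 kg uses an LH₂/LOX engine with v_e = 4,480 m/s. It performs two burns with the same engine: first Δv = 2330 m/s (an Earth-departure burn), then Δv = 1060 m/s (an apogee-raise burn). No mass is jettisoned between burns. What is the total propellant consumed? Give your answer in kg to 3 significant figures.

total propellant consumed ≈ 13100 kg

After the first burn: m = 24700 × exp(−2330/4480.0) = 24700 × 0.59447 = 14,683.4 kg.
After the second burn: m = 14,683.4 × exp(−1060/4480.0) = 14,683.4 × 0.78930 = 11,589.6 kg.
Total propellant = m₀ − m_final = 24700 − 11,589.6 = 13,110.4 kg.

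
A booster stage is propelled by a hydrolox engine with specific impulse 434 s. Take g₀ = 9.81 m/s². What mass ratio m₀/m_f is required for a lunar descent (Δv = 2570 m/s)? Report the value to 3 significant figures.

mass ratio ≈ 1.83

v_e = Isp · g₀ = 434 × 9.81 = 4257.5 m/s.
From the ideal rocket equation, m₀/m_f = exp(Δv / v_e) = exp(2570 / 4257.5) = exp(0.6036) = 1.8288.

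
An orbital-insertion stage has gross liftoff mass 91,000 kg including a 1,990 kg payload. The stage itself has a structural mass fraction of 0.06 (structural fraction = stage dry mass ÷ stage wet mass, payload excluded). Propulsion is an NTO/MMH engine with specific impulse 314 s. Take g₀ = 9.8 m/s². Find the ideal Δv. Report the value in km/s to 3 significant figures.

Stage wet mass = m₀ − payload = 91,000 − 1,990 = 89,010 kg.
Stage dry mass = ε × stage wet mass = 0.06 × 89,010 = 5,340.6 kg.
Burnout mass m_f = stage dry + payload = 5,340.6 + 1,990 = 7,330.6 kg.
v_e = Isp · g₀ = 314 × 9.8 = 3077.2 m/s.
Rocket equation: Δv = v_e · ln(91,000/7,330.6) = 3077.2 × ln(12.41) = 3077.2 × 2.5188 ≈ 7751 m/s.

Δv ≈ 7.75 km/s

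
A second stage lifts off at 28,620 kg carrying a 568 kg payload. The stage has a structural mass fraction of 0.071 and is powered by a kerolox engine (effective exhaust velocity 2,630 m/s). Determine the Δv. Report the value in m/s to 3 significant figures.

Δv ≈ 6350 m/s

Stage wet mass = m₀ − payload = 28,620 − 568 = 28,052 kg.
Stage dry mass = ε × stage wet mass = 0.071 × 28,052 = 1,991.69 kg.
Burnout mass m_f = stage dry + payload = 1,991.69 + 568 = 2,559.69 kg.
Δv = v_e · ln(28,620/2,559.69) = 2630.0 × ln(11.18) = 2630.0 × 2.4142 ≈ 6349 m/s.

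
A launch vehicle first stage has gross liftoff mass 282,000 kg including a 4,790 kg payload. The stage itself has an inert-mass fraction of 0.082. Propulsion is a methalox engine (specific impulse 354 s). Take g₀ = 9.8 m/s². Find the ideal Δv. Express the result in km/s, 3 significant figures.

Stage wet mass = m₀ − payload = 282,000 − 4,790 = 277,210 kg.
Stage dry mass = ε × stage wet mass = 0.082 × 277,210 = 22,731.2 kg.
Burnout mass m_f = stage dry + payload = 22,731.2 + 4,790 = 27,521.2 kg.
v_e = Isp · g₀ = 354 × 9.8 = 3469.2 m/s.
Δv = v_e · ln(282,000/27,521.2) = 3469.2 × ln(10.25) = 3469.2 × 2.3270 ≈ 8073 m/s.

Δv ≈ 8.07 km/s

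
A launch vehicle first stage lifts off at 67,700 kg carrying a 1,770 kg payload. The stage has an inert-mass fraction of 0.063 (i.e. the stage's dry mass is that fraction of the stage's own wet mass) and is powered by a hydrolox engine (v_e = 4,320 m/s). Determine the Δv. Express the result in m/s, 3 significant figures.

Δv ≈ 10500 m/s

Stage wet mass = m₀ − payload = 67,700 − 1,770 = 65,930 kg.
Stage dry mass = ε × stage wet mass = 0.063 × 65,930 = 4,153.59 kg.
Burnout mass m_f = stage dry + payload = 4,153.59 + 1,770 = 5,923.59 kg.
Δv = v_e · ln(67,700/5,923.59) = 4320.0 × ln(11.43) = 4320.0 × 2.4361 ≈ 10524 m/s.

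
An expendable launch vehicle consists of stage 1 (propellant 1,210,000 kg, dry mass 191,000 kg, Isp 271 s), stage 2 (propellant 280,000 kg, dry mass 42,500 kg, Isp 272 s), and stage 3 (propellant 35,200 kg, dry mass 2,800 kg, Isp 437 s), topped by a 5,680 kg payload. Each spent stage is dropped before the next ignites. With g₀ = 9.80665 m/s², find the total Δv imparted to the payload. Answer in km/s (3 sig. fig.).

Δv ≈ 14.0 km/s

Ignition mass of stage 1 = 1,210,000+191,000 + 280,000+42,500 + 35,200+2,800 + 5,680 = 1,767,180 kg.
Stage 1: m₀ = 1,767,180 kg, m_f = 1,767,180 − 1,210,000 = 557,180 kg; Δv = 271×9.80665×ln(3.172) = 2657.6×1.1543 ≈ 3068 m/s.
Stage 2: m₀ = 366,180 kg, m_f = 366,180 − 280,000 = 86,180 kg; Δv = 272×9.80665×ln(4.249) = 2667.4×1.4467 ≈ 3859 m/s.
Stage 3: m₀ = 43,680 kg, m_f = 43,680 − 35,200 = 8,480 kg; Δv = 437×9.80665×ln(5.151) = 4285.5×1.6392 ≈ 7025 m/s.
Total Δv = 3068 + 3859 + 7025 = 13952 m/s.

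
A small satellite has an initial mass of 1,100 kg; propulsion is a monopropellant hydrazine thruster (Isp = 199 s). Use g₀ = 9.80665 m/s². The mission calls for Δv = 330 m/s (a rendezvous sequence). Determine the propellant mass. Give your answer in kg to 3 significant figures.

v_e = Isp · g₀ = 199 × 9.80665 = 1951.5 m/s.
m₀/m_f = exp(Δv / v_e) = exp(330 / 1951.5) = exp(0.1691) = 1.1842.
m_f = 1,100 / 1.1842 = 928.897 kg, so propellant = m₀ − m_f = 1,100 − 928.897 = 171.103 kg.

propellant mass ≈ 171 kg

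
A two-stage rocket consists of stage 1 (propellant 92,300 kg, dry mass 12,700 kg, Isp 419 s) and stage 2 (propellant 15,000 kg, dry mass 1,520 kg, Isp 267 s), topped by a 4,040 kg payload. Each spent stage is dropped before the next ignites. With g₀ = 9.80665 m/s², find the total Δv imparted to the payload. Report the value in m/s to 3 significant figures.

Ignition mass of stage 1 = 92,300+12,700 + 15,000+1,520 + 4,040 = 125,560 kg.
Stage 1: m₀ = 125,560 kg, m_f = 125,560 − 92,300 = 33,260 kg; Δv = 419×9.80665×ln(3.775) = 4109.0×1.3284 ≈ 5458 m/s.
Stage 2: m₀ = 20,560 kg, m_f = 20,560 − 15,000 = 5,560 kg; Δv = 267×9.80665×ln(3.698) = 2618.4×1.3077 ≈ 3424 m/s.
Total Δv = 5458 + 3424 = 8882 m/s.

Δv ≈ 8880 m/s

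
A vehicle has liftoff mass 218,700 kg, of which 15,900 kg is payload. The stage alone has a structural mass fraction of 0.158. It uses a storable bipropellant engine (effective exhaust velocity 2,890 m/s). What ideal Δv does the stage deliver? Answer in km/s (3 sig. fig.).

Δv ≈ 4.39 km/s

Stage wet mass = m₀ − payload = 218,700 − 15,900 = 202,800 kg.
Stage dry mass = ε × stage wet mass = 0.158 × 202,800 = 32,042.4 kg.
Burnout mass m_f = stage dry + payload = 32,042.4 + 15,900 = 47,942.4 kg.
Δv = v_e · ln(218,700/47,942.4) = 2890.0 × ln(4.562) = 2890.0 × 1.5177 ≈ 4386 m/s.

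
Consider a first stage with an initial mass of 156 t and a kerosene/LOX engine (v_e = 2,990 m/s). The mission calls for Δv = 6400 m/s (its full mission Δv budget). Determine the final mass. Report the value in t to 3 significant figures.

final mass ≈ 18.3 t

Using Δv = v_e ln(m₀/m_f): m₀/m_f = exp(Δv / v_e) = exp(6400 / 2990.0) = exp(2.1405) = 8.5034.
m_f = m₀ / 8.5034 = 156 / 8.5034 = 18.3456 t.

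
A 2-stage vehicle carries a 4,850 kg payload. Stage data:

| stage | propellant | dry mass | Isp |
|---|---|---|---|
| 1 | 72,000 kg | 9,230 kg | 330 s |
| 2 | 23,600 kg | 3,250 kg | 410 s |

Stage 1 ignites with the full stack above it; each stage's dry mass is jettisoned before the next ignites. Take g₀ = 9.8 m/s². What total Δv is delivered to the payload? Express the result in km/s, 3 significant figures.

Δv ≈ 8.76 km/s

Ignition mass of stage 1 = 72,000+9,230 + 23,600+3,250 + 4,850 = 112,930 kg.
Stage 1: m₀ = 112,930 kg, m_f = 112,930 − 72,000 = 40,930 kg; Δv = 330×9.8×ln(2.759) = 3234.0×1.0149 ≈ 3282 m/s.
Stage 2: m₀ = 31,700 kg, m_f = 31,700 − 23,600 = 8,100 kg; Δv = 410×9.8×ln(3.914) = 4018.0×1.3645 ≈ 5482 m/s.
Total Δv = 3282 + 5482 = 8764 m/s.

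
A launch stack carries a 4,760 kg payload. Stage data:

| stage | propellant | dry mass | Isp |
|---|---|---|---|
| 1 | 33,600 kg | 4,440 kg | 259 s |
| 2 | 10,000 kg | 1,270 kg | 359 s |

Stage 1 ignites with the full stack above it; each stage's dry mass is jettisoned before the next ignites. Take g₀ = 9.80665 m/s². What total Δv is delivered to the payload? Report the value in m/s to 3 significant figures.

Ignition mass of stage 1 = 33,600+4,440 + 10,000+1,270 + 4,760 = 54,070 kg.
Stage 1: m₀ = 54,070 kg, m_f = 54,070 − 33,600 = 20,470 kg; Δv = 259×9.80665×ln(2.641) = 2539.9×0.9713 ≈ 2467 m/s.
Stage 2: m₀ = 16,030 kg, m_f = 16,030 − 10,000 = 6,030 kg; Δv = 359×9.80665×ln(2.658) = 3520.6×0.9777 ≈ 3442 m/s.
Total Δv = 2467 + 3442 = 5909 m/s.

Δv ≈ 5910 m/s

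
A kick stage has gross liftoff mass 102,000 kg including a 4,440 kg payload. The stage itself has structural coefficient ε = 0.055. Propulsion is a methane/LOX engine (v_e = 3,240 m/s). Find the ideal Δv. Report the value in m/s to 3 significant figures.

Δv ≈ 7590 m/s

Stage wet mass = m₀ − payload = 102,000 − 4,440 = 97,560 kg.
Stage dry mass = ε × stage wet mass = 0.055 × 97,560 = 5,365.8 kg.
Burnout mass m_f = stage dry + payload = 5,365.8 + 4,440 = 9,805.8 kg.
From the ideal rocket equation, Δv = v_e · ln(102,000/9,805.8) = 3240.0 × ln(10.4) = 3240.0 × 2.3420 ≈ 7588 m/s.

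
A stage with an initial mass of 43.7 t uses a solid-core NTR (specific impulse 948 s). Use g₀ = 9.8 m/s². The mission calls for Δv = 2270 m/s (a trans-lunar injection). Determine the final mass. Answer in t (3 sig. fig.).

final mass ≈ 34.2 t

v_e = Isp · g₀ = 948 × 9.8 = 9290.4 m/s.
m₀/m_f = exp(Δv / v_e) = exp(2270 / 9290.4) = exp(0.2443) = 1.2768.
m_f = m₀ / 1.2768 = 43.7 / 1.2768 = 34.2262 t.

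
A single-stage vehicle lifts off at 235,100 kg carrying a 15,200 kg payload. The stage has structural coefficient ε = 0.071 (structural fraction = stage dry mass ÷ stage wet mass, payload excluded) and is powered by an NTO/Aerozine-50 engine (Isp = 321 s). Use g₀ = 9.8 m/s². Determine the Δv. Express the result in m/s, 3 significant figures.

Δv ≈ 6390 m/s

Stage wet mass = m₀ − payload = 235,100 − 15,200 = 219,900 kg.
Stage dry mass = ε × stage wet mass = 0.071 × 219,900 = 15,612.9 kg.
Burnout mass m_f = stage dry + payload = 15,612.9 + 15,200 = 30,812.9 kg.
v_e = Isp · g₀ = 321 × 9.8 = 3145.8 m/s.
By the Tsiolkovsky rocket equation, Δv = v_e · ln(235,100/30,812.9) = 3145.8 × ln(7.63) = 3145.8 × 2.0321 ≈ 6393 m/s.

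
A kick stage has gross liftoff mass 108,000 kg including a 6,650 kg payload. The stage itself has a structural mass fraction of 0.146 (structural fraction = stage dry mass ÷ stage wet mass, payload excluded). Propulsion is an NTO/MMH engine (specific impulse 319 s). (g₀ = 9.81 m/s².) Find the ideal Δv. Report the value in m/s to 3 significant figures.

Δv ≈ 5060 m/s

Stage wet mass = m₀ − payload = 108,000 − 6,650 = 101,350 kg.
Stage dry mass = ε × stage wet mass = 0.146 × 101,350 = 14,797.1 kg.
Burnout mass m_f = stage dry + payload = 14,797.1 + 6,650 = 21,447.1 kg.
v_e = Isp · g₀ = 319 × 9.81 = 3129.4 m/s.
Rocket equation: Δv = v_e · ln(108,000/21,447.1) = 3129.4 × ln(5.036) = 3129.4 × 1.6165 ≈ 5059 m/s.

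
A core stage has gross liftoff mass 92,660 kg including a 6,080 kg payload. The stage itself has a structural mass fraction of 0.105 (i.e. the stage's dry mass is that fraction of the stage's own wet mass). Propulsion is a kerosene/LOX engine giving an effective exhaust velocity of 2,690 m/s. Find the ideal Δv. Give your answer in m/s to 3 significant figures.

Δv ≈ 4870 m/s

Stage wet mass = m₀ − payload = 92,660 − 6,080 = 86,580 kg.
Stage dry mass = ε × stage wet mass = 0.105 × 86,580 = 9,090.9 kg.
Burnout mass m_f = stage dry + payload = 9,090.9 + 6,080 = 15,170.9 kg.
Using Δv = v_e ln(m₀/m_f): Δv = v_e · ln(92,660/15,170.9) = 2690.0 × ln(6.108) = 2690.0 × 1.8096 ≈ 4868 m/s.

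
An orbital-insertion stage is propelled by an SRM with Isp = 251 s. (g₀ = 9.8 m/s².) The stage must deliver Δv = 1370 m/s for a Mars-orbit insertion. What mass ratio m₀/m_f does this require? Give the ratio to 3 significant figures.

mass ratio ≈ 1.75

v_e = Isp · g₀ = 251 × 9.8 = 2459.8 m/s.
By the Tsiolkovsky rocket equation, m₀/m_f = exp(Δv / v_e) = exp(1370 / 2459.8) = exp(0.5570) = 1.7454.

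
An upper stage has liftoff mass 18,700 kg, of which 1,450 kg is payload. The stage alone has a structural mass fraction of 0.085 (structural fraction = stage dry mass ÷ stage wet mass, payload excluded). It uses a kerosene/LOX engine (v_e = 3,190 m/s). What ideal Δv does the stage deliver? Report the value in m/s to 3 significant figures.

Δv ≈ 5930 m/s

Stage wet mass = m₀ − payload = 18,700 − 1,450 = 17,250 kg.
Stage dry mass = ε × stage wet mass = 0.085 × 17,250 = 1,466.25 kg.
Burnout mass m_f = stage dry + payload = 1,466.25 + 1,450 = 2,916.25 kg.
Using Δv = v_e ln(m₀/m_f): Δv = v_e · ln(18,700/2,916.25) = 3190.0 × ln(6.412) = 3190.0 × 1.8582 ≈ 5928 m/s.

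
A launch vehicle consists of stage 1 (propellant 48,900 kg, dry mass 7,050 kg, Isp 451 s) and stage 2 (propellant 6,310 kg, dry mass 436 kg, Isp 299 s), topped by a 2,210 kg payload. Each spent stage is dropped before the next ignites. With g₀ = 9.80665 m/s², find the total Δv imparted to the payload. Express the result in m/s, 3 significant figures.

Ignition mass of stage 1 = 48,900+7,050 + 6,310+436 + 2,210 = 64,906 kg.
Stage 1: m₀ = 64,906 kg, m_f = 64,906 − 48,900 = 16,006 kg; Δv = 451×9.80665×ln(4.055) = 4422.8×1.4000 ≈ 6192 m/s.
Stage 2: m₀ = 8,956 kg, m_f = 8,956 − 6,310 = 2,646 kg; Δv = 299×9.80665×ln(3.385) = 2932.2×1.2193 ≈ 3575 m/s.
Total Δv = 6192 + 3575 = 9767 m/s.

Δv ≈ 9770 m/s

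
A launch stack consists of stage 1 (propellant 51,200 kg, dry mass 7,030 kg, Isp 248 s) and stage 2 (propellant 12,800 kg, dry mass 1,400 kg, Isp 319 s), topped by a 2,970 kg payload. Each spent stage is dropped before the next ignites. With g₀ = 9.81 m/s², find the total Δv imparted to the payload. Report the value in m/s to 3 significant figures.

Ignition mass of stage 1 = 51,200+7,030 + 12,800+1,400 + 2,970 = 75,400 kg.
Stage 1: m₀ = 75,400 kg, m_f = 75,400 − 51,200 = 24,200 kg; Δv = 248×9.81×ln(3.116) = 2432.9×1.1365 ≈ 2765 m/s.
Stage 2: m₀ = 17,170 kg, m_f = 17,170 − 12,800 = 4,370 kg; Δv = 319×9.81×ln(3.929) = 3129.4×1.3684 ≈ 4282 m/s.
Total Δv = 2765 + 4282 = 7047 m/s.

Δv ≈ 7050 m/s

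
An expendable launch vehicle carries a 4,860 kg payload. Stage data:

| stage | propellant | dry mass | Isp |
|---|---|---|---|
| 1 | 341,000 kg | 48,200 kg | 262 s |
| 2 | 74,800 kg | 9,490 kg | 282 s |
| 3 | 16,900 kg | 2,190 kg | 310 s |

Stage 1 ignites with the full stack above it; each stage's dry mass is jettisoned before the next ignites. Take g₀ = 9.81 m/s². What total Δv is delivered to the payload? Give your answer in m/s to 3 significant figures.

Δv ≈ 9940 m/s

Ignition mass of stage 1 = 341,000+48,200 + 74,800+9,490 + 16,900+2,190 + 4,860 = 497,440 kg.
Stage 1: m₀ = 497,440 kg, m_f = 497,440 − 341,000 = 156,440 kg; Δv = 262×9.81×ln(3.18) = 2570.2×1.1568 ≈ 2973 m/s.
Stage 2: m₀ = 108,240 kg, m_f = 108,240 − 74,800 = 33,440 kg; Δv = 282×9.81×ln(3.237) = 2766.4×1.1746 ≈ 3249 m/s.
Stage 3: m₀ = 23,950 kg, m_f = 23,950 − 16,900 = 7,050 kg; Δv = 310×9.81×ln(3.397) = 3041.1×1.2229 ≈ 3719 m/s.
Total Δv = 2973 + 3249 + 3719 = 9941 m/s.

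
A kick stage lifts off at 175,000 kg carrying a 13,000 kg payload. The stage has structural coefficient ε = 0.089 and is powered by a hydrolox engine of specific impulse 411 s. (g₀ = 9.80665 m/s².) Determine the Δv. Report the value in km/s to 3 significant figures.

Stage wet mass = m₀ − payload = 175,000 − 13,000 = 162,000 kg.
Stage dry mass = ε × stage wet mass = 0.089 × 162,000 = 14,418 kg.
Burnout mass m_f = stage dry + payload = 14,418 + 13,000 = 27,418 kg.
v_e = Isp · g₀ = 411 × 9.80665 = 4030.5 m/s.
Rocket equation: Δv = v_e · ln(175,000/27,418) = 4030.5 × ln(6.383) = 4030.5 × 1.8536 ≈ 7471 m/s.

Δv ≈ 7.47 km/s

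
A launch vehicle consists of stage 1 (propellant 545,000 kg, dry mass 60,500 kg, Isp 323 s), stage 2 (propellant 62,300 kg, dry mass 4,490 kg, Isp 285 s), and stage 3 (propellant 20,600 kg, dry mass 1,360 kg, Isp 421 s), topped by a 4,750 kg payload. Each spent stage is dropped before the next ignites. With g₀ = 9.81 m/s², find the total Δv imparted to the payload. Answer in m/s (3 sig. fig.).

Δv ≈ 14000 m/s

Ignition mass of stage 1 = 545,000+60,500 + 62,300+4,490 + 20,600+1,360 + 4,750 = 699,000 kg.
Stage 1: m₀ = 699,000 kg, m_f = 699,000 − 545,000 = 154,000 kg; Δv = 323×9.81×ln(4.539) = 3168.6×1.5127 ≈ 4793 m/s.
Stage 2: m₀ = 93,500 kg, m_f = 93,500 − 62,300 = 31,200 kg; Δv = 285×9.81×ln(2.997) = 2795.9×1.0975 ≈ 3069 m/s.
Stage 3: m₀ = 26,710 kg, m_f = 26,710 − 20,600 = 6,110 kg; Δv = 421×9.81×ln(4.372) = 4130.0×1.4751 ≈ 6092 m/s.
Total Δv = 4793 + 3069 + 6092 = 13954 m/s.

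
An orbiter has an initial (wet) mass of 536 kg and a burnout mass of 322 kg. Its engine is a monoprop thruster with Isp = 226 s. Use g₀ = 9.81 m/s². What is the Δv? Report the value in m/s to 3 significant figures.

Δv ≈ 1130 m/s

v_e = Isp · g₀ = 226 × 9.81 = 2217.1 m/s.
Using Δv = v_e ln(m₀/m_f): Δv = v_e · ln(m₀/m_f) = 2217.1 × ln(1.665) = 2217.1 × 0.5096 ≈ 1129.8 m/s.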